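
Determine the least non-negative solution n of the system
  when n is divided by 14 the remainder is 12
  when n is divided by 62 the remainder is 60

gcd(14, 62) = 2 and 2 | (60 − 12), so the pair is consistent; merging gives n ≡ 432 (mod 434), where 434 = lcm(14, 62).
The solution is unique modulo lcm(14, 62) = 434.

432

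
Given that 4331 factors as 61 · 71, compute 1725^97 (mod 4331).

Mod 61: 1725 ≡ 17; by Fermat, exponent reduces to 97 mod 60 = 37; 17^37 ≡ 31 (mod 61).
Mod 71: 1725 ≡ 21; by Fermat, exponent reduces to 97 mod 70 = 27; 21^27 ≡ 35 (mod 71).
Combine by CRT: x ≡ 31 (mod 61), x ≡ 35 (mod 71) ⇒ x ≡ 1739 (mod 4331).

1739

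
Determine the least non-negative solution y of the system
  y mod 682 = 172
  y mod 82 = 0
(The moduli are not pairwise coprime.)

4264

gcd(682, 82) = 2 and 2 | (0 − 172), so the pair is consistent; merging gives y ≡ 4264 (mod 27962), where 27962 = lcm(682, 82).
The solution is unique modulo lcm(682, 82) = 27962.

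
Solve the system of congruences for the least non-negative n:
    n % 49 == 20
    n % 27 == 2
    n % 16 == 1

From n ≡ 20 (mod 49) write n = 20 + 49t. Substituting into n ≡ 2 (mod 27) gives 49t ≡ 9 (mod 27), and since 22⁻¹ ≡ 16 (mod 27), t ≡ 9. Hence n ≡ 20 + 49·9 = 461 (mod 1323).
From n ≡ 461 (mod 1323) write n = 461 + 1323t. Substituting into n ≡ 1 (mod 16) gives 1323t ≡ 4 (mod 16), and since 11⁻¹ ≡ 3 (mod 16), t ≡ 12. Hence n ≡ 461 + 1323·12 = 16337 (mod 21168).

16337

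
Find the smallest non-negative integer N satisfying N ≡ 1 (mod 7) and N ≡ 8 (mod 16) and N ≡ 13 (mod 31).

3144

The moduli are pairwise coprime; M = 7·16·31 = 3472.
M/7 = 496; 496 ≡ 6 (mod 7); 6·6 ≡ 1, so inverse 6.
M/16 = 217; 217 ≡ 9 (mod 16); 9·9 ≡ 1, so inverse 9.
M/31 = 112; 112 ≡ 19 (mod 31); 19·18 ≡ 1, so inverse 18.
N ≡ 1·496·6 + 8·217·9 + 13·112·18 = 44808.
44808 mod 3472 = 3144.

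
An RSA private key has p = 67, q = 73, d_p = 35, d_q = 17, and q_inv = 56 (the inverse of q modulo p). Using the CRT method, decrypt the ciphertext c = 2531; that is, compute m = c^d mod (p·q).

2187

m₁ = c^(d_p) mod p: c ≡ 52 (mod 67), and 52^35 mod 67 = 43.
m₂ = c^(d_q) mod q: c ≡ 49 (mod 73), and 49^17 mod 73 = 70.
h = q_inv·(m₁ − m₂) mod p = 56·(43 − 70) mod 67 = 29.
m = m₂ + h·q = 70 + 29·73 = 2187.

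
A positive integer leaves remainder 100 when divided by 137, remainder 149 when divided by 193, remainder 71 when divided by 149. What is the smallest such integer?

2244160

The moduli are pairwise coprime; M = 137·193·149 = 3939709.
M/137 = 28757; 28757 ≡ 124 (mod 137); 124·21 ≡ 1, so inverse 21.
M/193 = 20413; 20413 ≡ 148 (mod 193); 148·30 ≡ 1, so inverse 30.
M/149 = 26441; 26441 ≡ 68 (mod 149); 68·103 ≡ 1, so inverse 103.
n ≡ 100·28757·21 + 149·20413·30 + 71·26441·103 = 344998843.
344998843 mod 3939709 = 2244160.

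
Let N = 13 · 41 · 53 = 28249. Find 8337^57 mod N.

Mod 13: 8337 ≡ 4; by Fermat, exponent reduces to 57 mod 12 = 9; 4^9 ≡ 12 (mod 13).
Mod 41: 8337 ≡ 14; by Fermat, exponent reduces to 57 mod 40 = 17; 14^17 ≡ 14 (mod 41).
Mod 53: 8337 ≡ 16; by Fermat, exponent reduces to 57 mod 52 = 5; 16^5 ≡ 24 (mod 53).
Combine by CRT: x ≡ 12 (mod 13), x ≡ 14 (mod 41), x ≡ 24 (mod 53) ⇒ x ≡ 9034 (mod 28249).

9034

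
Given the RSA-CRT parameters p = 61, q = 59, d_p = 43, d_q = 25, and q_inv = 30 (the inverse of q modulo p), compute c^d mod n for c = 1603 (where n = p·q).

2893

m₁ = c^(d_p) mod p: c ≡ 17 (mod 61), and 17^43 mod 61 = 26.
m₂ = c^(d_q) mod q: c ≡ 10 (mod 59), and 10^25 mod 59 = 2.
h = q_inv·(m₁ − m₂) mod p = 30·(26 − 2) mod 61 = 49.
m = m₂ + h·q = 2 + 49·59 = 2893.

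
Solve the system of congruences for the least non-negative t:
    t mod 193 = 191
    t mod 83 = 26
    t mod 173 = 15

From t ≡ 191 (mod 193) write t = 191 + 193s. Substituting into t ≡ 26 (mod 83) gives 193s ≡ 1 (mod 83), and since 27⁻¹ ≡ 40 (mod 83), s ≡ 40. Hence t ≡ 191 + 193·40 = 7911 (mod 16019).
From t ≡ 7911 (mod 16019) write t = 7911 + 16019s. Substituting into t ≡ 15 (mod 173) gives 16019s ≡ 62 (mod 173), and since 103⁻¹ ≡ 42 (mod 173), s ≡ 9. Hence t ≡ 7911 + 16019·9 = 152082 (mod 2771287).

152082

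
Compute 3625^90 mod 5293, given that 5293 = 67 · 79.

Mod 67: 3625 ≡ 7; by Fermat, exponent reduces to 90 mod 66 = 24; 7^24 ≡ 14 (mod 67).
Mod 79: 3625 ≡ 70; by Fermat, exponent reduces to 90 mod 78 = 12; 70^12 ≡ 64 (mod 79).
Combine by CRT: x ≡ 14 (mod 67), x ≡ 64 (mod 79) ⇒ x ≡ 617 (mod 5293).

617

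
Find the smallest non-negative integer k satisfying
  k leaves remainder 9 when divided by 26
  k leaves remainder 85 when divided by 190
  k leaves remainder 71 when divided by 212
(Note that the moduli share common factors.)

58795

gcd(26, 190) = 2 and 2 | (85 − 9), so the pair is consistent; merging gives k ≡ 1985 (mod 2470), where 2470 = lcm(26, 190).
gcd(2470, 212) = 2 and 2 | (71 − 1985), so the pair is consistent; merging gives k ≡ 58795 (mod 261820), where 261820 = lcm(2470, 212).
The solution is unique modulo lcm(26, 190, 212) = 261820.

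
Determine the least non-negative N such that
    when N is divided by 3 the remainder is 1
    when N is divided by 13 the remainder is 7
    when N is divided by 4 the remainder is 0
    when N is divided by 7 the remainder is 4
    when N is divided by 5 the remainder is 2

From N ≡ 1 (mod 3) write N = 1 + 3t. Substituting into N ≡ 7 (mod 13) gives 3t ≡ 6 (mod 13), and since 3⁻¹ ≡ 9 (mod 13), t ≡ 2. Hence N ≡ 1 + 3·2 = 7 (mod 39).
From N ≡ 7 (mod 39) write N = 7 + 39t. Substituting into N ≡ 0 (mod 4) gives 39t ≡ 1 (mod 4), and since 3⁻¹ ≡ 3 (mod 4), t ≡ 3. Hence N ≡ 7 + 39·3 = 124 (mod 156).
From N ≡ 124 (mod 156) write N = 124 + 156t. Substituting into N ≡ 4 (mod 7) gives 156t ≡ 6 (mod 7), and since 2⁻¹ ≡ 4 (mod 7), t ≡ 3. Hence N ≡ 124 + 156·3 = 592 (mod 1092).
From N ≡ 592 (mod 1092) write N = 592 + 1092t. Substituting into N ≡ 2 (mod 5) gives 1092t ≡ 0 (mod 5), and since 2⁻¹ ≡ 3 (mod 5), t ≡ 0. Hence N ≡ 592 + 1092·0 = 592 (mod 5460).

592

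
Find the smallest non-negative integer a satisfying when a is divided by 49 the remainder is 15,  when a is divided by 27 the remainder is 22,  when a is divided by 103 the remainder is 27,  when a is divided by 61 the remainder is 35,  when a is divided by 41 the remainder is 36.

From a ≡ 15 (mod 49) write a = 15 + 49t. Substituting into a ≡ 22 (mod 27) gives 49t ≡ 7 (mod 27), and since 22⁻¹ ≡ 16 (mod 27), t ≡ 4. Hence a ≡ 15 + 49·4 = 211 (mod 1323).
From a ≡ 211 (mod 1323) write a = 211 + 1323t. Substituting into a ≡ 27 (mod 103) gives 1323t ≡ 22 (mod 103), and since 87⁻¹ ≡ 45 (mod 103), t ≡ 63. Hence a ≡ 211 + 1323·63 = 83560 (mod 136269).
From a ≡ 83560 (mod 136269) write a = 83560 + 136269t. Substituting into a ≡ 35 (mod 61) gives 136269t ≡ 45 (mod 61), and since 56⁻¹ ≡ 12 (mod 61), t ≡ 52. Hence a ≡ 83560 + 136269·52 = 7169548 (mod 8312409).
From a ≡ 7169548 (mod 8312409) write a = 7169548 + 8312409t. Substituting into a ≡ 36 (mod 41) gives 8312409t ≡ 35 (mod 41), and since 28⁻¹ ≡ 22 (mod 41), t ≡ 32. Hence a ≡ 7169548 + 8312409·32 = 273166636 (mod 340808769).

273166636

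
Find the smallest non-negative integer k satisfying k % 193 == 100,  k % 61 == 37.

2416

From k ≡ 100 (mod 193) write k = 100 + 193t. Substituting into k ≡ 37 (mod 61) gives 193t ≡ 59 (mod 61), and since 10⁻¹ ≡ 55 (mod 61), t ≡ 12. Hence k ≡ 100 + 193·12 = 2416 (mod 11773).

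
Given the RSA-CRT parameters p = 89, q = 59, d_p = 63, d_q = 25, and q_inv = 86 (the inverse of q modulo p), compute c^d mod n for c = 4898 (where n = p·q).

4485

m₁ = c^(d_p) mod p: c ≡ 3 (mod 89), and 3^63 mod 89 = 35.
m₂ = c^(d_q) mod q: c ≡ 1 (mod 59), and 1^25 mod 59 = 1.
h = q_inv·(m₁ − m₂) mod p = 86·(35 − 1) mod 89 = 76.
m = m₂ + h·q = 1 + 76·59 = 4485.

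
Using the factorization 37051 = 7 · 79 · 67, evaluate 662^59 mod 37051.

Mod 7: 662 ≡ 4; by Fermat, exponent reduces to 59 mod 6 = 5; 4^5 ≡ 2 (mod 7).
Mod 79: 662 ≡ 30; 30^59 ≡ 7 (mod 79).
Mod 67: 662 ≡ 59; 59^59 ≡ 9 (mod 67).
Combine by CRT: x ≡ 2 (mod 7), x ≡ 7 (mod 79), x ≡ 9 (mod 67) ⇒ x ≡ 15017 (mod 37051).

15017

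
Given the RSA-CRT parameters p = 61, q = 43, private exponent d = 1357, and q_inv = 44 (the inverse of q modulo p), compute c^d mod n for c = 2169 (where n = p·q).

d_p = d mod (p−1) = 1357 mod 60 = 37; d_q = d mod (q−1) = 13.
m₁ = c^(d_p) mod p: c ≡ 34 (mod 61), and 34^37 mod 61 = 58.
m₂ = c^(d_q) mod q: c ≡ 19 (mod 43), and 19^13 mod 43 = 20.
h = q_inv·(m₁ − m₂) mod p = 44·(58 − 20) mod 61 = 25.
m = m₂ + h·q = 20 + 25·43 = 1095.

1095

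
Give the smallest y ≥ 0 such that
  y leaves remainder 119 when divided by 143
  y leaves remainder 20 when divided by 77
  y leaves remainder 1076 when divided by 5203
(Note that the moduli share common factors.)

167572

gcd(143, 77) = 11 and 11 | (20 − 119), so the pair is consistent; merging gives y ≡ 405 (mod 1001), where 1001 = lcm(143, 77).
gcd(1001, 5203) = 11 and 11 | (1076 − 405), so the pair is consistent; merging gives y ≡ 167572 (mod 473473), where 473473 = lcm(1001, 5203).
The solution is unique modulo lcm(143, 77, 5203) = 473473.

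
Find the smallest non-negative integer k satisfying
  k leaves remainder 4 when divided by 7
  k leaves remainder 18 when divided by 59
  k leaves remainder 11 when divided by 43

The moduli are pairwise coprime; N = 7·59·43 = 17759.
N/7 = 2537; 2537 ≡ 3 (mod 7); 3·5 ≡ 1, so inverse 5.
N/59 = 301; 301 ≡ 6 (mod 59); 6·10 ≡ 1, so inverse 10.
N/43 = 413; 413 ≡ 26 (mod 43); 26·5 ≡ 1, so inverse 5.
k ≡ 4·2537·5 + 18·301·10 + 11·413·5 = 127635.
127635 mod 17759 = 3322.

3322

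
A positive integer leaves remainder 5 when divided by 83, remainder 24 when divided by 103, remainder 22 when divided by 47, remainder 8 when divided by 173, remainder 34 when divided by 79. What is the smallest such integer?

From k ≡ 5 (mod 83) write k = 5 + 83t. Substituting into k ≡ 24 (mod 103) gives 83t ≡ 19 (mod 103), and since 83⁻¹ ≡ 36 (mod 103), t ≡ 66. Hence k ≡ 5 + 83·66 = 5483 (mod 8549).
From k ≡ 5483 (mod 8549) write k = 5483 + 8549t. Substituting into k ≡ 22 (mod 47) gives 8549t ≡ 38 (mod 47), and since 42⁻¹ ≡ 28 (mod 47), t ≡ 30. Hence k ≡ 5483 + 8549·30 = 261953 (mod 401803).
From k ≡ 261953 (mod 401803) write k = 261953 + 401803t. Substituting into k ≡ 8 (mod 173) gives 401803t ≡ 150 (mod 173), and since 97⁻¹ ≡ 66 (mod 173), t ≡ 39. Hence k ≡ 261953 + 401803·39 = 15932270 (mod 69511919).
From k ≡ 15932270 (mod 69511919) write k = 15932270 + 69511919t. Substituting into k ≡ 34 (mod 79) gives 69511919t ≡ 10 (mod 79), and since 56⁻¹ ≡ 24 (mod 79), t ≡ 3. Hence k ≡ 15932270 + 69511919·3 = 224468027 (mod 5491441601).

224468027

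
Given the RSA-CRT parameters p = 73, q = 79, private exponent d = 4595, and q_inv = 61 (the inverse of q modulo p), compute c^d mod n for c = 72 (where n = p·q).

437

d_p = d mod (p−1) = 4595 mod 72 = 59; d_q = d mod (q−1) = 71.
m₁ = c^(d_p) mod p: c ≡ 72 (mod 73), and 72^59 mod 73 = 72.
m₂ = c^(d_q) mod q: c ≡ 72 (mod 79), and 72^71 mod 79 = 42.
h = q_inv·(m₁ − m₂) mod p = 61·(72 − 42) mod 73 = 5.
m = m₂ + h·q = 42 + 5·79 = 437.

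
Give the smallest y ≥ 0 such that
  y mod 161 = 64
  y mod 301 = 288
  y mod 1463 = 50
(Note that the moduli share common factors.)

Combine the congruences pairwise.
gcd(161, 301) = 7 and 7 | (288 − 64), so the pair is consistent; merging gives y ≡ 1191 (mod 6923), where 6923 = lcm(161, 301).
gcd(6923, 1463) = 7 and 7 | (50 − 1191), so the pair is consistent; merging gives y ≡ 977334 (mod 1446907), where 1446907 = lcm(6923, 1463).
The solution is unique modulo lcm(161, 301, 1463) = 1446907.

977334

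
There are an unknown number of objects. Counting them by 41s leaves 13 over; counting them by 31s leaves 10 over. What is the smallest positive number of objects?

From N ≡ 13 (mod 41) write N = 13 + 41t. Substituting into N ≡ 10 (mod 31) gives 41t ≡ 28 (mod 31), and since 10⁻¹ ≡ 28 (mod 31), t ≡ 9. Hence N ≡ 13 + 41·9 = 382 (mod 1271).

382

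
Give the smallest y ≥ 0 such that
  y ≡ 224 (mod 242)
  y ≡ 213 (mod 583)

gcd(242, 583) = 11 and 11 | (213 − 224), so the pair is consistent; merging gives y ≡ 3128 (mod 12826), where 12826 = lcm(242, 583).
The solution is unique modulo lcm(242, 583) = 12826.

3128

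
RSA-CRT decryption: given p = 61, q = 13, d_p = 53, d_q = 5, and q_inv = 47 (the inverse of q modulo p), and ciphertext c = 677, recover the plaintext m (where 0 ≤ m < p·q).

157

m₁ = c^(d_p) mod p: c ≡ 6 (mod 61), and 6^53 mod 61 = 35.
m₂ = c^(d_q) mod q: c ≡ 1 (mod 13), and 1^5 mod 13 = 1.
h = q_inv·(m₁ − m₂) mod p = 47·(35 − 1) mod 61 = 12.
m = m₂ + h·q = 1 + 12·13 = 157.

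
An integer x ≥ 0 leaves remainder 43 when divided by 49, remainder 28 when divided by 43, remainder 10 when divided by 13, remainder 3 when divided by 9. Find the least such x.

The moduli are pairwise coprime; N = 49·43·13·9 = 246519.
N/49 = 5031; 5031 ≡ 33 (mod 49); 33·3 ≡ 1, so inverse 3.
N/43 = 5733; 5733 ≡ 14 (mod 43); 14·40 ≡ 1, so inverse 40.
N/13 = 18963; 18963 ≡ 9 (mod 13); 9·3 ≡ 1, so inverse 3.
N/9 = 27391; 27391 ≡ 4 (mod 9); 4·7 ≡ 1, so inverse 7.
x ≡ 43·5031·3 + 28·5733·40 + 10·18963·3 + 3·27391·7 = 8214060.
8214060 mod 246519 = 78933.

78933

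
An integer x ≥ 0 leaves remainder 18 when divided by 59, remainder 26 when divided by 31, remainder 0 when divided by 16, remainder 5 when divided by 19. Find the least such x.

337616

From x ≡ 18 (mod 59) write x = 18 + 59t. Substituting into x ≡ 26 (mod 31) gives 59t ≡ 8 (mod 31), and since 28⁻¹ ≡ 10 (mod 31), t ≡ 18. Hence x ≡ 18 + 59·18 = 1080 (mod 1829).
From x ≡ 1080 (mod 1829) write x = 1080 + 1829t. Substituting into x ≡ 0 (mod 16) gives 1829t ≡ 8 (mod 16), and since 5⁻¹ ≡ 13 (mod 16), t ≡ 8. Hence x ≡ 1080 + 1829·8 = 15712 (mod 29264).
From x ≡ 15712 (mod 29264) write x = 15712 + 29264t. Substituting into x ≡ 5 (mod 19) gives 29264t ≡ 6 (mod 19), and since 4⁻¹ ≡ 5 (mod 19), t ≡ 11. Hence x ≡ 15712 + 29264·11 = 337616 (mod 556016).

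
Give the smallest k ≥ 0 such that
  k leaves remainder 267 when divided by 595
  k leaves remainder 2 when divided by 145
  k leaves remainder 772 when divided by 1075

3670822

gcd(595, 145) = 5 and 5 | (2 − 267), so the pair is consistent; merging gives k ≡ 12762 (mod 17255), where 17255 = lcm(595, 145).
gcd(17255, 1075) = 5 and 5 | (772 − 12762), so the pair is consistent; merging gives k ≡ 3670822 (mod 3709825), where 3709825 = lcm(17255, 1075).
The solution is unique modulo lcm(595, 145, 1075) = 3709825.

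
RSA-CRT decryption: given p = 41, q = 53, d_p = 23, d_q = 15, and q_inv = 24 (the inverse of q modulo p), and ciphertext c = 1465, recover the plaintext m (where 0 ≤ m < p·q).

1413

m₁ = c^(d_p) mod p: c ≡ 30 (mod 41), and 30^23 mod 41 = 19.
m₂ = c^(d_q) mod q: c ≡ 34 (mod 53), and 34^15 mod 53 = 35.
h = q_inv·(m₁ − m₂) mod p = 24·(19 − 35) mod 41 = 26.
m = m₂ + h·q = 35 + 26·53 = 1413.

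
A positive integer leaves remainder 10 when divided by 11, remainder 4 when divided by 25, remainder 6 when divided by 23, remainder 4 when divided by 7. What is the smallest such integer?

25904

The moduli are pairwise coprime; M = 11·25·23·7 = 44275.
M/11 = 4025; 4025 ≡ 10 (mod 11); 10·10 ≡ 1, so inverse 10.
M/25 = 1771; 1771 ≡ 21 (mod 25); 21·6 ≡ 1, so inverse 6.
M/23 = 1925; 1925 ≡ 16 (mod 23); 16·13 ≡ 1, so inverse 13.
M/7 = 6325; 6325 ≡ 4 (mod 7); 4·2 ≡ 1, so inverse 2.
n ≡ 10·4025·10 + 4·1771·6 + 6·1925·13 + 4·6325·2 = 645754.
645754 mod 44275 = 25904.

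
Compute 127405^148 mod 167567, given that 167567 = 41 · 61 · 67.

Mod 41: 127405 ≡ 18; by Fermat, exponent reduces to 148 mod 40 = 28; 18^28 ≡ 10 (mod 41).
Mod 61: 127405 ≡ 37; by Fermat, exponent reduces to 148 mod 60 = 28; 37^28 ≡ 9 (mod 61).
Mod 67: 127405 ≡ 38; by Fermat, exponent reduces to 148 mod 66 = 16; 38^16 ≡ 29 (mod 67).
Combine by CRT: x ≡ 10 (mod 41), x ≡ 9 (mod 61), x ≡ 29 (mod 67) ⇒ x ≡ 107430 (mod 167567).

107430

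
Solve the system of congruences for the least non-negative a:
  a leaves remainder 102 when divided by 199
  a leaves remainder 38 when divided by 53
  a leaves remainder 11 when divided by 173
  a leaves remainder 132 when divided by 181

267273420

From a ≡ 102 (mod 199) write a = 102 + 199t. Substituting into a ≡ 38 (mod 53) gives 199t ≡ 42 (mod 53), and since 40⁻¹ ≡ 4 (mod 53), t ≡ 9. Hence a ≡ 102 + 199·9 = 1893 (mod 10547).
From a ≡ 1893 (mod 10547) write a = 1893 + 10547t. Substituting into a ≡ 11 (mod 173) gives 10547t ≡ 21 (mod 173), and since 167⁻¹ ≡ 144 (mod 173), t ≡ 83. Hence a ≡ 1893 + 10547·83 = 877294 (mod 1824631).
From a ≡ 877294 (mod 1824631) write a = 877294 + 1824631t. Substituting into a ≡ 132 (mod 181) gives 1824631t ≡ 145 (mod 181), and since 151⁻¹ ≡ 6 (mod 181), t ≡ 146. Hence a ≡ 877294 + 1824631·146 = 267273420 (mod 330258211).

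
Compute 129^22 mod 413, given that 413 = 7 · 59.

88

Mod 7: 129 ≡ 3; by Fermat, exponent reduces to 22 mod 6 = 4; 3^4 ≡ 4 (mod 7).
Mod 59: 129 ≡ 11; 11^22 ≡ 29 (mod 59).
Combine by CRT: x ≡ 4 (mod 7), x ≡ 29 (mod 59) ⇒ x ≡ 88 (mod 413).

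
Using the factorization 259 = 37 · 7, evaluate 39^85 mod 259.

200

Mod 37: 39 ≡ 2; by Fermat, exponent reduces to 85 mod 36 = 13; 2^13 ≡ 15 (mod 37).
Mod 7: 39 ≡ 4; by Fermat, exponent reduces to 85 mod 6 = 1; 4^1 ≡ 4 (mod 7).
Combine by CRT: x ≡ 15 (mod 37), x ≡ 4 (mod 7) ⇒ x ≡ 200 (mod 259).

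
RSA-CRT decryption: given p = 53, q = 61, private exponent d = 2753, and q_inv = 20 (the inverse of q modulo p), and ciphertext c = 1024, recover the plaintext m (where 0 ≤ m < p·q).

d_p = d mod (p−1) = 2753 mod 52 = 49; d_q = d mod (q−1) = 53.
m₁ = c^(d_p) mod p: c ≡ 17 (mod 53), and 17^49 mod 53 = 43.
m₂ = c^(d_q) mod q: c ≡ 48 (mod 61), and 48^53 mod 61 = 14.
h = q_inv·(m₁ − m₂) mod p = 20·(43 − 14) mod 53 = 50.
m = m₂ + h·q = 14 + 50·61 = 3064.

3064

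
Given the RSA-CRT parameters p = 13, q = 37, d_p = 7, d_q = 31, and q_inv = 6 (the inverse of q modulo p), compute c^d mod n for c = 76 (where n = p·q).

392

m₁ = c^(d_p) mod p: c ≡ 11 (mod 13), and 11^7 mod 13 = 2.
m₂ = c^(d_q) mod q: c ≡ 2 (mod 37), and 2^31 mod 37 = 22.
h = q_inv·(m₁ − m₂) mod p = 6·(2 − 22) mod 13 = 10.
m = m₂ + h·q = 22 + 10·37 = 392.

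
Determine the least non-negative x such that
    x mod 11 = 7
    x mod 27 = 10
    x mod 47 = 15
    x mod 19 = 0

From x ≡ 7 (mod 11) write x = 7 + 11t. Substituting into x ≡ 10 (mod 27) gives 11t ≡ 3 (mod 27), and since 11⁻¹ ≡ 5 (mod 27), t ≡ 15. Hence x ≡ 7 + 11·15 = 172 (mod 297).
From x ≡ 172 (mod 297) write x = 172 + 297t. Substituting into x ≡ 15 (mod 47) gives 297t ≡ 31 (mod 47), and since 15⁻¹ ≡ 22 (mod 47), t ≡ 24. Hence x ≡ 172 + 297·24 = 7300 (mod 13959).
From x ≡ 7300 (mod 13959) write x = 7300 + 13959t. Substituting into x ≡ 0 (mod 19) gives 13959t ≡ 15 (mod 19), and since 13⁻¹ ≡ 3 (mod 19), t ≡ 7. Hence x ≡ 7300 + 13959·7 = 105013 (mod 265221).

105013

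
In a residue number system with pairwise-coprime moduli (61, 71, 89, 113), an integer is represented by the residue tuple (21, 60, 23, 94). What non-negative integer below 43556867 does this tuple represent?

3975208

Combine the congruences pairwise.
From x ≡ 21 (mod 61) write x = 21 + 61t. Substituting into x ≡ 60 (mod 71) gives 61t ≡ 39 (mod 71), and since 61⁻¹ ≡ 7 (mod 71), t ≡ 60. Hence x ≡ 21 + 61·60 = 3681 (mod 4331).
From x ≡ 3681 (mod 4331) write x = 3681 + 4331t. Substituting into x ≡ 23 (mod 89) gives 4331t ≡ 80 (mod 89), and since 59⁻¹ ≡ 86 (mod 89), t ≡ 27. Hence x ≡ 3681 + 4331·27 = 120618 (mod 385459).
From x ≡ 120618 (mod 385459) write x = 120618 + 385459t. Substituting into x ≡ 94 (mod 113) gives 385459t ≡ 47 (mod 113), and since 16⁻¹ ≡ 106 (mod 113), t ≡ 10. Hence x ≡ 120618 + 385459·10 = 3975208 (mod 43556867).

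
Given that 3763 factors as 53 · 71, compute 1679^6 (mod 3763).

Mod 53: 1679 ≡ 36; 36^6 ≡ 44 (mod 53).
Mod 71: 1679 ≡ 46; 46^6 ≡ 25 (mod 71).
Combine by CRT: x ≡ 44 (mod 53), x ≡ 25 (mod 71) ⇒ x ≡ 309 (mod 3763).

309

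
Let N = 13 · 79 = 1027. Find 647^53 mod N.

Mod 13: 647 ≡ 10; by Fermat, exponent reduces to 53 mod 12 = 5; 10^5 ≡ 4 (mod 13).
Mod 79: 647 ≡ 15; 15^53 ≡ 15 (mod 79).
Combine by CRT: x ≡ 4 (mod 13), x ≡ 15 (mod 79) ⇒ x ≡ 173 (mod 1027).

173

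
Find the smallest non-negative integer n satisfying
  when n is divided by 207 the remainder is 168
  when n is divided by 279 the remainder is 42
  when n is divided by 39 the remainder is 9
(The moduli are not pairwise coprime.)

gcd(207, 279) = 9 and 9 | (42 − 168), so the pair is consistent; merging gives n ≡ 5343 (mod 6417), where 6417 = lcm(207, 279).
gcd(6417, 39) = 3 and 3 | (9 − 5343), so the pair is consistent; merging gives n ≡ 43845 (mod 83421), where 83421 = lcm(6417, 39).
The solution is unique modulo lcm(207, 279, 39) = 83421.

43845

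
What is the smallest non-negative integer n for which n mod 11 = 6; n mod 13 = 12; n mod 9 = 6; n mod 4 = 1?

1689

The moduli are pairwise coprime; M = 11·13·9·4 = 5148.
M/11 = 468; 468 ≡ 6 (mod 11); 6·2 ≡ 1, so inverse 2.
M/13 = 396; 396 ≡ 6 (mod 13); 6·11 ≡ 1, so inverse 11.
M/9 = 572; 572 ≡ 5 (mod 9); 5·2 ≡ 1, so inverse 2.
M/4 = 1287; 1287 ≡ 3 (mod 4); 3·3 ≡ 1, so inverse 3.
n ≡ 6·468·2 + 12·396·11 + 6·572·2 + 1·1287·3 = 68613.
68613 mod 5148 = 1689.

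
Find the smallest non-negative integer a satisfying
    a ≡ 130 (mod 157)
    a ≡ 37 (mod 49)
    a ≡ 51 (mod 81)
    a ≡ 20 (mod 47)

From a ≡ 130 (mod 157) write a = 130 + 157t. Substituting into a ≡ 37 (mod 49) gives 157t ≡ 5 (mod 49), and since 10⁻¹ ≡ 5 (mod 49), t ≡ 25. Hence a ≡ 130 + 157·25 = 4055 (mod 7693).
From a ≡ 4055 (mod 7693) write a = 4055 + 7693t. Substituting into a ≡ 51 (mod 81) gives 7693t ≡ 46 (mod 81), and since 79⁻¹ ≡ 40 (mod 81), t ≡ 58. Hence a ≡ 4055 + 7693·58 = 450249 (mod 623133).
From a ≡ 450249 (mod 623133) write a = 450249 + 623133t. Substituting into a ≡ 20 (mod 47) gives 623133t ≡ 31 (mod 47), and since 7⁻¹ ≡ 27 (mod 47), t ≡ 38. Hence a ≡ 450249 + 623133·38 = 24129303 (mod 29287251).

24129303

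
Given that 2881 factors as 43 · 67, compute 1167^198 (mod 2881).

Mod 43: 1167 ≡ 6; by Fermat, exponent reduces to 198 mod 42 = 30; 6^30 ≡ 1 (mod 43).
Mod 67: 1167 ≡ 28; since 66 | 198, by Fermat 28^198 ≡ 1 (mod 67).
Combine by CRT: x ≡ 1 (mod 43), x ≡ 1 (mod 67) ⇒ x ≡ 1 (mod 2881).

1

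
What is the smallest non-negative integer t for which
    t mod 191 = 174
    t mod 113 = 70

Combine the congruences pairwise.
From t ≡ 174 (mod 191) write t = 174 + 191s. Substituting into t ≡ 70 (mod 113) gives 191s ≡ 9 (mod 113), and since 78⁻¹ ≡ 71 (mod 113), s ≡ 74. Hence t ≡ 174 + 191·74 = 14308 (mod 21583).

14308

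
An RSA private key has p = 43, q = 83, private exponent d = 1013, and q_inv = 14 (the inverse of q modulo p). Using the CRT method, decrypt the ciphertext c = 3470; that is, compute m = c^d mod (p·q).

356

d_p = d mod (p−1) = 1013 mod 42 = 5; d_q = d mod (q−1) = 29.
m₁ = c^(d_p) mod p: c ≡ 30 (mod 43), and 30^5 mod 43 = 12.
m₂ = c^(d_q) mod q: c ≡ 67 (mod 83), and 67^29 mod 83 = 24.
h = q_inv·(m₁ − m₂) mod p = 14·(12 − 24) mod 43 = 4.
m = m₂ + h·q = 24 + 4·83 = 356.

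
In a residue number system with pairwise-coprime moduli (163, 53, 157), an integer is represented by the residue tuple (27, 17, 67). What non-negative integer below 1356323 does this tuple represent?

Combine the congruences pairwise.
From x ≡ 27 (mod 163) write x = 27 + 163t. Substituting into x ≡ 17 (mod 53) gives 163t ≡ 43 (mod 53), and since 4⁻¹ ≡ 40 (mod 53), t ≡ 24. Hence x ≡ 27 + 163·24 = 3939 (mod 8639).
From x ≡ 3939 (mod 8639) write x = 3939 + 8639t. Substituting into x ≡ 67 (mod 157) gives 8639t ≡ 53 (mod 157), and since 4⁻¹ ≡ 118 (mod 157), t ≡ 131. Hence x ≡ 3939 + 8639·131 = 1135648 (mod 1356323).

1135648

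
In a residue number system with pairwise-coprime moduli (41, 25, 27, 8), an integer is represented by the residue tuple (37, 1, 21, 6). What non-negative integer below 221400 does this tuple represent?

The moduli are pairwise coprime; N = 41·25·27·8 = 221400.
N/41 = 5400; 5400 ≡ 29 (mod 41); 29·17 ≡ 1, so inverse 17.
N/25 = 8856; 8856 ≡ 6 (mod 25); 6·21 ≡ 1, so inverse 21.
N/27 = 8200; 8200 ≡ 19 (mod 27); 19·10 ≡ 1, so inverse 10.
N/8 = 27675; 27675 ≡ 3 (mod 8); 3·3 ≡ 1, so inverse 3.
x ≡ 37·5400·17 + 1·8856·21 + 21·8200·10 + 6·27675·3 = 5802726.
5802726 mod 221400 = 46326.

46326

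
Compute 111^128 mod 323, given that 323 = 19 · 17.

256

Mod 19: 111 ≡ 16; by Fermat, exponent reduces to 128 mod 18 = 2; 16^2 ≡ 9 (mod 19).
Mod 17: 111 ≡ 9; since 16 | 128, by Fermat 9^128 ≡ 1 (mod 17).
Combine by CRT: x ≡ 9 (mod 19), x ≡ 1 (mod 17) ⇒ x ≡ 256 (mod 323).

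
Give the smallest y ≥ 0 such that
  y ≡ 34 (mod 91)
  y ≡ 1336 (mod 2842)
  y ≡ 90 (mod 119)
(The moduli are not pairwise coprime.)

Combine the congruences pairwise.
gcd(91, 2842) = 7 and 7 | (1336 − 34), so the pair is consistent; merging gives y ≡ 9862 (mod 36946), where 36946 = lcm(91, 2842).
gcd(36946, 119) = 7 and 7 | (90 − 9862), so the pair is consistent; merging gives y ≡ 157646 (mod 628082), where 628082 = lcm(36946, 119).
The solution is unique modulo lcm(91, 2842, 119) = 628082.

157646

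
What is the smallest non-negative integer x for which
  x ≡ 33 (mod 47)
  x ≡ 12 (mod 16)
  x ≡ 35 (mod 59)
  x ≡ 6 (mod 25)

390556

Combine the congruences pairwise.
From x ≡ 33 (mod 47) write x = 33 + 47t. Substituting into x ≡ 12 (mod 16) gives 47t ≡ 11 (mod 16), and since 15⁻¹ ≡ 15 (mod 16), t ≡ 5. Hence x ≡ 33 + 47·5 = 268 (mod 752).
From x ≡ 268 (mod 752) write x = 268 + 752t. Substituting into x ≡ 35 (mod 59) gives 752t ≡ 3 (mod 59), and since 44⁻¹ ≡ 55 (mod 59), t ≡ 47. Hence x ≡ 268 + 752·47 = 35612 (mod 44368).
From x ≡ 35612 (mod 44368) write x = 35612 + 44368t. Substituting into x ≡ 6 (mod 25) gives 44368t ≡ 19 (mod 25), and since 18⁻¹ ≡ 7 (mod 25), t ≡ 8. Hence x ≡ 35612 + 44368·8 = 390556 (mod 1109200).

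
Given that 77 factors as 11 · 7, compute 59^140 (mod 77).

23

Mod 11: 59 ≡ 4; since 10 | 140, by Fermat 4^140 ≡ 1 (mod 11).
Mod 7: 59 ≡ 3; by Fermat, exponent reduces to 140 mod 6 = 2; 3^2 ≡ 2 (mod 7).
Combine by CRT: x ≡ 1 (mod 11), x ≡ 2 (mod 7) ⇒ x ≡ 23 (mod 77).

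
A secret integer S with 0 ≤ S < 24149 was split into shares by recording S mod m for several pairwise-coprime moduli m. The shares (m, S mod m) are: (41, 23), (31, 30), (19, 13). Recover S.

The moduli are pairwise coprime; N = 41·31·19 = 24149.
N/41 = 589; 589 ≡ 15 (mod 41); 15·11 ≡ 1, so inverse 11.
N/31 = 779; 779 ≡ 4 (mod 31); 4·8 ≡ 1, so inverse 8.
N/19 = 1271; 1271 ≡ 17 (mod 19); 17·9 ≡ 1, so inverse 9.
S ≡ 23·589·11 + 30·779·8 + 13·1271·9 = 484684.
484684 mod 24149 = 1704.

1704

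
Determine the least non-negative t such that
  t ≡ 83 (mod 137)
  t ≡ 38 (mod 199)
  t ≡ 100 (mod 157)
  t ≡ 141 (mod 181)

From t ≡ 83 (mod 137) write t = 83 + 137s. Substituting into t ≡ 38 (mod 199) gives 137s ≡ 154 (mod 199), and since 137⁻¹ ≡ 138 (mod 199), s ≡ 158. Hence t ≡ 83 + 137·158 = 21729 (mod 27263).
From t ≡ 21729 (mod 27263) write t = 21729 + 27263s. Substituting into t ≡ 100 (mod 157) gives 27263s ≡ 37 (mod 157), and since 102⁻¹ ≡ 137 (mod 157), s ≡ 45. Hence t ≡ 21729 + 27263·45 = 1248564 (mod 4280291).
From t ≡ 1248564 (mod 4280291) write t = 1248564 + 4280291s. Substituting into t ≡ 141 (mod 181) gives 4280291s ≡ 115 (mod 181), and since 3⁻¹ ≡ 121 (mod 181), s ≡ 159. Hence t ≡ 1248564 + 4280291·159 = 681814833 (mod 774732671).

681814833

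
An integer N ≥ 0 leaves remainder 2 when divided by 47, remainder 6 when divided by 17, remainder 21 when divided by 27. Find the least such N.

16734

From N ≡ 2 (mod 47) write N = 2 + 47t. Substituting into N ≡ 6 (mod 17) gives 47t ≡ 4 (mod 17), and since 13⁻¹ ≡ 4 (mod 17), t ≡ 16. Hence N ≡ 2 + 47·16 = 754 (mod 799).
From N ≡ 754 (mod 799) write N = 754 + 799t. Substituting into N ≡ 21 (mod 27) gives 799t ≡ 23 (mod 27), and since 16⁻¹ ≡ 22 (mod 27), t ≡ 20. Hence N ≡ 754 + 799·20 = 16734 (mod 21573).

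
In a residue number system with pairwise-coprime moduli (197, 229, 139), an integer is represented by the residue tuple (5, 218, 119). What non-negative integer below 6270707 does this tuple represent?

1556502

The moduli are pairwise coprime; N = 197·229·139 = 6270707.
N/197 = 31831; 31831 ≡ 114 (mod 197); 114·178 ≡ 1, so inverse 178.
N/229 = 27383; 27383 ≡ 132 (mod 229); 132·144 ≡ 1, so inverse 144.
N/139 = 45113; 45113 ≡ 77 (mod 139); 77·65 ≡ 1, so inverse 65.
x ≡ 5·31831·178 + 218·27383·144 + 119·45113·65 = 1236885781.
1236885781 mod 6270707 = 1556502.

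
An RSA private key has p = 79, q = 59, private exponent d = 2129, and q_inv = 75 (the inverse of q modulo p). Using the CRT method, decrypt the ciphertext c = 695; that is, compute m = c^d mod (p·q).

d_p = d mod (p−1) = 2129 mod 78 = 23; d_q = d mod (q−1) = 41.
m₁ = c^(d_p) mod p: c ≡ 63 (mod 79), and 63^23 mod 79 = 48.
m₂ = c^(d_q) mod q: c ≡ 46 (mod 59), and 46^41 mod 59 = 7.
h = q_inv·(m₁ − m₂) mod p = 75·(48 − 7) mod 79 = 73.
m = m₂ + h·q = 7 + 73·59 = 4314.

4314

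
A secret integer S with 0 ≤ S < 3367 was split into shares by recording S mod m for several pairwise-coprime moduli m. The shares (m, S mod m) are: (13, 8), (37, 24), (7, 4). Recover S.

Combine the congruences pairwise.
From S ≡ 8 (mod 13) write S = 8 + 13t. Substituting into S ≡ 24 (mod 37) gives 13t ≡ 16 (mod 37), and since 13⁻¹ ≡ 20 (mod 37), t ≡ 24. Hence S ≡ 8 + 13·24 = 320 (mod 481).
From S ≡ 320 (mod 481) write S = 320 + 481t. Substituting into S ≡ 4 (mod 7) gives 481t ≡ 6 (mod 7), and since 5⁻¹ ≡ 3 (mod 7), t ≡ 4. Hence S ≡ 320 + 481·4 = 2244 (mod 3367).

2244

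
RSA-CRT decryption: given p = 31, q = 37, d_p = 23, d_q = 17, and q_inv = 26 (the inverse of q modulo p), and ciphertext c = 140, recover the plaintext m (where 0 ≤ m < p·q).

m₁ = c^(d_p) mod p: c ≡ 16 (mod 31), and 16^23 mod 31 = 4.
m₂ = c^(d_q) mod q: c ≡ 29 (mod 37), and 29^17 mod 37 = 14.
h = q_inv·(m₁ − m₂) mod p = 26·(4 − 14) mod 31 = 19.
m = m₂ + h·q = 14 + 19·37 = 717.

717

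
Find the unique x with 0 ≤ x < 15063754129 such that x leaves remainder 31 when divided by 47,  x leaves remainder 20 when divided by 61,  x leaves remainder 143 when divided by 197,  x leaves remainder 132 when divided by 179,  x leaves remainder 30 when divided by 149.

From x ≡ 31 (mod 47) write x = 31 + 47t. Substituting into x ≡ 20 (mod 61) gives 47t ≡ 50 (mod 61), and since 47⁻¹ ≡ 13 (mod 61), t ≡ 40. Hence x ≡ 31 + 47·40 = 1911 (mod 2867).
From x ≡ 1911 (mod 2867) write x = 1911 + 2867t. Substituting into x ≡ 143 (mod 197) gives 2867t ≡ 5 (mod 197), and since 109⁻¹ ≡ 47 (mod 197), t ≡ 38. Hence x ≡ 1911 + 2867·38 = 110857 (mod 564799).
From x ≡ 110857 (mod 564799) write x = 110857 + 564799t. Substituting into x ≡ 132 (mod 179) gives 564799t ≡ 76 (mod 179), and since 54⁻¹ ≡ 63 (mod 179), t ≡ 134. Hence x ≡ 110857 + 564799·134 = 75793923 (mod 101099021).
From x ≡ 75793923 (mod 101099021) write x = 75793923 + 101099021t. Substituting into x ≡ 30 (mod 149) gives 101099021t ≡ 23 (mod 149), and since 137⁻¹ ≡ 62 (mod 149), t ≡ 85. Hence x ≡ 75793923 + 101099021·85 = 8669210708 (mod 15063754129).

8669210708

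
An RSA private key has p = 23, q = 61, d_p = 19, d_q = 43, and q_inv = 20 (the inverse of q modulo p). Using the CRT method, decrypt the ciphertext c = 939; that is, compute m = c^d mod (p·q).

221

m₁ = c^(d_p) mod p: c ≡ 19 (mod 23), and 19^19 mod 23 = 14.
m₂ = c^(d_q) mod q: c ≡ 24 (mod 61), and 24^43 mod 61 = 38.
h = q_inv·(m₁ − m₂) mod p = 20·(14 − 38) mod 23 = 3.
m = m₂ + h·q = 38 + 3·61 = 221.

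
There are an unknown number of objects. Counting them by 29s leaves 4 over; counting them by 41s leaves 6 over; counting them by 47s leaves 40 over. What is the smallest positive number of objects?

The moduli are pairwise coprime; M = 29·41·47 = 55883.
M/29 = 1927; 1927 ≡ 13 (mod 29); 13·9 ≡ 1, so inverse 9.
M/41 = 1363; 1363 ≡ 10 (mod 41); 10·37 ≡ 1, so inverse 37.
M/47 = 1189; 1189 ≡ 14 (mod 47); 14·37 ≡ 1, so inverse 37.
N ≡ 4·1927·9 + 6·1363·37 + 40·1189·37 = 2131678.
2131678 mod 55883 = 8124.

8124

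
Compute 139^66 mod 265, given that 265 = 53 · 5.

Mod 53: 139 ≡ 33; by Fermat, exponent reduces to 66 mod 52 = 14; 33^14 ≡ 17 (mod 53).
Mod 5: 139 ≡ 4; by Fermat, exponent reduces to 66 mod 4 = 2; 4^2 ≡ 1 (mod 5).
Combine by CRT: x ≡ 17 (mod 53), x ≡ 1 (mod 5) ⇒ x ≡ 176 (mod 265).

176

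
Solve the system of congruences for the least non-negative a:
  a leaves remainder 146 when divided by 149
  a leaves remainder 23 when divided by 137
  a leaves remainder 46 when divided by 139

Combine the congruences pairwise.
From a ≡ 146 (mod 149) write a = 146 + 149t. Substituting into a ≡ 23 (mod 137) gives 149t ≡ 14 (mod 137), and since 12⁻¹ ≡ 80 (mod 137), t ≡ 24. Hence a ≡ 146 + 149·24 = 3722 (mod 20413).
From a ≡ 3722 (mod 20413) write a = 3722 + 20413t. Substituting into a ≡ 46 (mod 139) gives 20413t ≡ 77 (mod 139), and since 119⁻¹ ≡ 132 (mod 139), t ≡ 17. Hence a ≡ 3722 + 20413·17 = 350743 (mod 2837407).

350743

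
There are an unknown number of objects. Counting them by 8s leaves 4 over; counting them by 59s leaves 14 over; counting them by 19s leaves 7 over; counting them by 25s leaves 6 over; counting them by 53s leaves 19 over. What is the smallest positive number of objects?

255956

The moduli are pairwise coprime; M = 8·59·19·25·53 = 11882600.
M/8 = 1485325; 1485325 ≡ 5 (mod 8); 5·5 ≡ 1, so inverse 5.
M/59 = 201400; 201400 ≡ 33 (mod 59); 33·34 ≡ 1, so inverse 34.
M/19 = 625400; 625400 ≡ 15 (mod 19); 15·14 ≡ 1, so inverse 14.
M/25 = 475304; 475304 ≡ 4 (mod 25); 4·19 ≡ 1, so inverse 19.
M/53 = 224200; 224200 ≡ 10 (mod 53); 10·16 ≡ 1, so inverse 16.
N ≡ 4·1485325·5 + 14·201400·34 + 7·625400·14 + 6·475304·19 + 19·224200·16 = 309203556.
309203556 mod 11882600 = 255956.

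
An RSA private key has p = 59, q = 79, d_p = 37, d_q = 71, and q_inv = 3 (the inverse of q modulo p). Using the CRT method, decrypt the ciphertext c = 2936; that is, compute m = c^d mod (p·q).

2173

m₁ = c^(d_p) mod p: c ≡ 45 (mod 59), and 45^37 mod 59 = 49.
m₂ = c^(d_q) mod q: c ≡ 13 (mod 79), and 13^71 mod 79 = 40.
h = q_inv·(m₁ − m₂) mod p = 3·(49 − 40) mod 59 = 27.
m = m₂ + h·q = 40 + 27·79 = 2173.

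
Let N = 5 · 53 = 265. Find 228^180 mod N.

Mod 5: 228 ≡ 3; since 4 | 180, by Fermat 3^180 ≡ 1 (mod 5).
Mod 53: 228 ≡ 16; by Fermat, exponent reduces to 180 mod 52 = 24; 16^24 ≡ 47 (mod 53).
Combine by CRT: x ≡ 1 (mod 5), x ≡ 47 (mod 53) ⇒ x ≡ 206 (mod 265).

206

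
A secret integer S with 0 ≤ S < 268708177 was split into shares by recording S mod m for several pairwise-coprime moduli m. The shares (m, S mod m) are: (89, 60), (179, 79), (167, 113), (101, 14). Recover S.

The moduli are pairwise coprime; N = 89·179·167·101 = 268708177.
N/89 = 3019193; 3019193 ≡ 46 (mod 89); 46·60 ≡ 1, so inverse 60.
N/179 = 1501163; 1501163 ≡ 69 (mod 179); 69·96 ≡ 1, so inverse 96.
N/167 = 1609031; 1609031 ≡ 153 (mod 167); 153·155 ≡ 1, so inverse 155.
N/101 = 2660477; 2660477 ≡ 36 (mod 101); 36·87 ≡ 1, so inverse 87.
S ≡ 60·3019193·60 + 79·1501163·96 + 113·1609031·155 + 14·2660477·87 = 53676553943.
53676553943 mod 268708177 = 203626720.

203626720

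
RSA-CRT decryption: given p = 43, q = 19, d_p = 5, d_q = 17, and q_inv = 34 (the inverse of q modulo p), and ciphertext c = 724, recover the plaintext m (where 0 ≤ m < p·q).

694

m₁ = c^(d_p) mod p: c ≡ 36 (mod 43), and 36^5 mod 43 = 6.
m₂ = c^(d_q) mod q: c ≡ 2 (mod 19), and 2^17 mod 19 = 10.
h = q_inv·(m₁ − m₂) mod p = 34·(6 − 10) mod 43 = 36.
m = m₂ + h·q = 10 + 36·19 = 694.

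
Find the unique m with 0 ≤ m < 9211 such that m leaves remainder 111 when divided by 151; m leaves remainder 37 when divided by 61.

4490

From m ≡ 111 (mod 151) write m = 111 + 151t. Substituting into m ≡ 37 (mod 61) gives 151t ≡ 48 (mod 61), and since 29⁻¹ ≡ 40 (mod 61), t ≡ 29. Hence m ≡ 111 + 151·29 = 4490 (mod 9211).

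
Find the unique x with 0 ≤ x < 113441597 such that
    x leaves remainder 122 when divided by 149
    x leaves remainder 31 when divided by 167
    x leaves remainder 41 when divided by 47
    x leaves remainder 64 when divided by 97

The moduli are pairwise coprime; N = 149·167·47·97 = 113441597.
N/149 = 761353; 761353 ≡ 112 (mod 149); 112·4 ≡ 1, so inverse 4.
N/167 = 679291; 679291 ≡ 102 (mod 167); 102·149 ≡ 1, so inverse 149.
N/47 = 2413651; 2413651 ≡ 13 (mod 47); 13·29 ≡ 1, so inverse 29.
N/97 = 1169501; 1169501 ≡ 69 (mod 97); 69·45 ≡ 1, so inverse 45.
x ≡ 122·761353·4 + 31·679291·149 + 41·2413651·29 + 64·1169501·45 = 9747179312.
9747179312 mod 113441597 = 104643567.

104643567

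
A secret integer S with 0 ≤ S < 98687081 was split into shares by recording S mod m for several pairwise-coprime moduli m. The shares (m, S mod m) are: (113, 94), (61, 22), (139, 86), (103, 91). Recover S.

From S ≡ 94 (mod 113) write S = 94 + 113t. Substituting into S ≡ 22 (mod 61) gives 113t ≡ 50 (mod 61), and since 52⁻¹ ≡ 27 (mod 61), t ≡ 8. Hence S ≡ 94 + 113·8 = 998 (mod 6893).
From S ≡ 998 (mod 6893) write S = 998 + 6893t. Substituting into S ≡ 86 (mod 139) gives 6893t ≡ 61 (mod 139), and since 82⁻¹ ≡ 39 (mod 139), t ≡ 16. Hence S ≡ 998 + 6893·16 = 111286 (mod 958127).
From S ≡ 111286 (mod 958127) write S = 111286 + 958127t. Substituting into S ≡ 91 (mod 103) gives 958127t ≡ 45 (mod 103), and since 21⁻¹ ≡ 54 (mod 103), t ≡ 61. Hence S ≡ 111286 + 958127·61 = 58557033 (mod 98687081).

58557033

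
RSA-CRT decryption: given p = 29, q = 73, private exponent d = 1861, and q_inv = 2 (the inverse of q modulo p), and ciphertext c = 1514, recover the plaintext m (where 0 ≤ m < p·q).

1339

d_p = d mod (p−1) = 1861 mod 28 = 13; d_q = d mod (q−1) = 61.
m₁ = c^(d_p) mod p: c ≡ 6 (mod 29), and 6^13 mod 29 = 5.
m₂ = c^(d_q) mod q: c ≡ 54 (mod 73), and 54^61 mod 73 = 25.
h = q_inv·(m₁ − m₂) mod p = 2·(5 − 25) mod 29 = 18.
m = m₂ + h·q = 25 + 18·73 = 1339.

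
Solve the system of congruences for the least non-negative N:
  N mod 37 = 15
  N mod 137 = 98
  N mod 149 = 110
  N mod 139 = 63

45010626

The moduli are pairwise coprime; M = 37·137·149·139 = 104984059.
M/37 = 2837407; 2837407 ≡ 25 (mod 37); 25·3 ≡ 1, so inverse 3.
M/137 = 766307; 766307 ≡ 66 (mod 137); 66·27 ≡ 1, so inverse 27.
M/149 = 704591; 704591 ≡ 119 (mod 149); 119·144 ≡ 1, so inverse 144.
M/139 = 755281; 755281 ≡ 94 (mod 139); 94·105 ≡ 1, so inverse 105.
N ≡ 15·2837407·3 + 98·766307·27 + 110·704591·144 + 63·755281·105 = 18312236892.
18312236892 mod 104984059 = 45010626.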